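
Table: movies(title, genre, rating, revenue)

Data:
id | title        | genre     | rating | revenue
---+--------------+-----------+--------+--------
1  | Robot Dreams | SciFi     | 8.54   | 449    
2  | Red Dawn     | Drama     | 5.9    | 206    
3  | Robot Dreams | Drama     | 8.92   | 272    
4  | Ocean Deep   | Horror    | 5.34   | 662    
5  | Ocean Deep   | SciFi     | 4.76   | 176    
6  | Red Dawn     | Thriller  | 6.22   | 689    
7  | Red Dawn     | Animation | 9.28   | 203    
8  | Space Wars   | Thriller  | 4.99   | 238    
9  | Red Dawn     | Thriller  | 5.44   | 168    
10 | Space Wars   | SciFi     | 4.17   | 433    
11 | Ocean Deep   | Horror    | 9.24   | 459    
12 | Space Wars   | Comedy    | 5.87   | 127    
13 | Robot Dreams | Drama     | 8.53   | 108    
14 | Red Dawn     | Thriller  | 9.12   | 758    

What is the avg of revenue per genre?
SELECT genre, AVG(revenue) as result
FROM movies
GROUP BY genre

Result:
  Animation: 203.00
  Comedy: 127.00
  Drama: 195.33
  Horror: 560.50
  SciFi: 352.67
  Thriller: 463.25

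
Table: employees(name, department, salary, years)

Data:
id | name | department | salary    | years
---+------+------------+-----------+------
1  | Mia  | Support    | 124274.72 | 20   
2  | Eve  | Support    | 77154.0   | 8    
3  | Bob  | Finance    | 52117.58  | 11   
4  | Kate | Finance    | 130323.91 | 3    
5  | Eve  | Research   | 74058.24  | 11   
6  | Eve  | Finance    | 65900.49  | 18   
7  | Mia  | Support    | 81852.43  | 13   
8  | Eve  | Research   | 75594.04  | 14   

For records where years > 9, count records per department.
SELECT department, COUNT(*)
FROM employees
WHERE years > 9
GROUP BY department

Note: WHERE filters rows before grouping.

Result:
  Finance: 2
  Research: 2
  Support: 2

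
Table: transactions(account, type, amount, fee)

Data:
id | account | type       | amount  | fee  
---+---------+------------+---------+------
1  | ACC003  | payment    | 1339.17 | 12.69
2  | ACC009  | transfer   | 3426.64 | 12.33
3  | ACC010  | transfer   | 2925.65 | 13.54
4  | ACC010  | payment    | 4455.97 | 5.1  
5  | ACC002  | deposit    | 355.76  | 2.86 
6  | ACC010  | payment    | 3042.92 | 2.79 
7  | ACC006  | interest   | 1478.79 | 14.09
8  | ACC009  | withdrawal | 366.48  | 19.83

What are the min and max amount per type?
SELECT type, MIN(amount), MAX(amount)
FROM transactions
GROUP BY type

Result:
  deposit: min=355.76, max=355.76
  interest: min=1478.79, max=1478.79
  payment: min=1339.17, max=4455.97
  transfer: min=2925.65, max=3426.64
  withdrawal: min=366.48, max=366.48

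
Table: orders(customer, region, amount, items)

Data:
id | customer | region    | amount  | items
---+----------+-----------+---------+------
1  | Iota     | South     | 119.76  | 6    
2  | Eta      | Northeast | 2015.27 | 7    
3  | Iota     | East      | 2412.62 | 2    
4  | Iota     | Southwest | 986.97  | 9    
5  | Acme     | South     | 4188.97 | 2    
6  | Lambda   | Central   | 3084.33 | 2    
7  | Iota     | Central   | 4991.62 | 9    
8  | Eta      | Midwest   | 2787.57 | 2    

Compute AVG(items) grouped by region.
SELECT region, AVG(items) as result
FROM orders
GROUP BY region

Result:
  Central: 5.50
  East: 2.00
  Midwest: 2.00
  Northeast: 7.00
  South: 4.00
  Southwest: 9.00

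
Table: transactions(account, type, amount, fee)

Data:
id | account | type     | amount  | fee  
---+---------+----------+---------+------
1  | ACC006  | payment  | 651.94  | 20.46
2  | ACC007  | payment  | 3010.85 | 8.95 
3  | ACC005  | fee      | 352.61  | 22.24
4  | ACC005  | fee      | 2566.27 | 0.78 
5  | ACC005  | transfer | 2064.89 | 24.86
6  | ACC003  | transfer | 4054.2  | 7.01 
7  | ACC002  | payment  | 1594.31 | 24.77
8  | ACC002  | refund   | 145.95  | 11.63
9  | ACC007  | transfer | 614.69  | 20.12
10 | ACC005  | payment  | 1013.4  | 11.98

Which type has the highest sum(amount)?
SELECT type, SUM(amount) as val
FROM transactions
GROUP BY type
ORDER BY val DESC
LIMIT 1

Result: transfer with sum(amount) = 6733.78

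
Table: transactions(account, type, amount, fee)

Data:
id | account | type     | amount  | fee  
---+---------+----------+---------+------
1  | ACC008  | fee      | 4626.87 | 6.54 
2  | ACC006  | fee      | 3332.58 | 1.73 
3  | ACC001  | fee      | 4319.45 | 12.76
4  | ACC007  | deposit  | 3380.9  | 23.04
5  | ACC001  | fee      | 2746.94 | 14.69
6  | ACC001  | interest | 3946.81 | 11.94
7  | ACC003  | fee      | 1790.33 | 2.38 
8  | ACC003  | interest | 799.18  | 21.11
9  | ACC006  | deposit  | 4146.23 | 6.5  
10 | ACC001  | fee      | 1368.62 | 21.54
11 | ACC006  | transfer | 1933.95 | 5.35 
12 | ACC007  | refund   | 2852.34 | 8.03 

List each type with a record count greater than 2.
SELECT type, COUNT(*) as cnt
FROM transactions
GROUP BY type
HAVING COUNT(*) > 2

Result:
  fee: 6

Note: HAVING filters groups after aggregation, WHERE filters rows before.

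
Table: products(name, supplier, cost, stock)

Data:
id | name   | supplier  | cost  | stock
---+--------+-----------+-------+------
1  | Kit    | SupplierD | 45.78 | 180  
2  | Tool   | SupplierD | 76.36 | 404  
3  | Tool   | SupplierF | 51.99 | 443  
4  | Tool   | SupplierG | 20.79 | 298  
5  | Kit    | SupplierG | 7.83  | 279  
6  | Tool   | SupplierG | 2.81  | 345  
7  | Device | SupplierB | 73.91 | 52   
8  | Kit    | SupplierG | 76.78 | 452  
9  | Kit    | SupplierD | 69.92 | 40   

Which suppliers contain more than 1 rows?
SELECT supplier, COUNT(*) as cnt
FROM products
GROUP BY supplier
HAVING COUNT(*) > 1

Result:
  SupplierD: 3
  SupplierG: 4

Note: HAVING filters groups after aggregation, WHERE filters rows before.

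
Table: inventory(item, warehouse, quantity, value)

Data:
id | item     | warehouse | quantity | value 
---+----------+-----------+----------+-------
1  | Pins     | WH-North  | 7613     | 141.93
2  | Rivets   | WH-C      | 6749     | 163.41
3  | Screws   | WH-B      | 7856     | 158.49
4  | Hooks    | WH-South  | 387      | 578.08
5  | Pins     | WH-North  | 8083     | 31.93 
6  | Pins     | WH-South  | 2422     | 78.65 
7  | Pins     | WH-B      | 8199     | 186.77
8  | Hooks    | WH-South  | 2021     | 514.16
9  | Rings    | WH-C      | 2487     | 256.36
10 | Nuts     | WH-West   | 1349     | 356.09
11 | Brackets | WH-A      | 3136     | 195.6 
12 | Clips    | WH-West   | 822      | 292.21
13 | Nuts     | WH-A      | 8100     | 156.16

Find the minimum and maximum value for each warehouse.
SELECT warehouse, MIN(value), MAX(value)
FROM inventory
GROUP BY warehouse

Result:
  WH-A: min=156.16, max=195.60
  WH-B: min=158.49, max=186.77
  WH-C: min=163.41, max=256.36
  WH-North: min=31.93, max=141.93
  WH-South: min=78.65, max=578.08
  WH-West: min=292.21, max=356.09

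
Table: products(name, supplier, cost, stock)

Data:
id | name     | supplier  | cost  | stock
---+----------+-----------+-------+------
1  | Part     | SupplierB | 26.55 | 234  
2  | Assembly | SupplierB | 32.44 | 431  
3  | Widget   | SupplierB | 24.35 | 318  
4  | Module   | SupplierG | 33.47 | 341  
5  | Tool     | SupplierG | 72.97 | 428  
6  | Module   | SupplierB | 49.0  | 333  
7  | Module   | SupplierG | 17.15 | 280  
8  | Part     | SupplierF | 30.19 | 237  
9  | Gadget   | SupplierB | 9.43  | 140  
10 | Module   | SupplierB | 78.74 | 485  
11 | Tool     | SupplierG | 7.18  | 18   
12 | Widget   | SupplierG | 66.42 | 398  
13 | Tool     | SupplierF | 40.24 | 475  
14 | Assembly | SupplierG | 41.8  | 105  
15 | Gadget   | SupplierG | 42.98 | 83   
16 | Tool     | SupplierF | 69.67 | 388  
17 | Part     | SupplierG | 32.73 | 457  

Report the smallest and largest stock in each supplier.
SELECT supplier, MIN(stock), MAX(stock)
FROM products
GROUP BY supplier

Result:
  SupplierB: min=140, max=485
  SupplierF: min=237, max=475
  SupplierG: min=18, max=457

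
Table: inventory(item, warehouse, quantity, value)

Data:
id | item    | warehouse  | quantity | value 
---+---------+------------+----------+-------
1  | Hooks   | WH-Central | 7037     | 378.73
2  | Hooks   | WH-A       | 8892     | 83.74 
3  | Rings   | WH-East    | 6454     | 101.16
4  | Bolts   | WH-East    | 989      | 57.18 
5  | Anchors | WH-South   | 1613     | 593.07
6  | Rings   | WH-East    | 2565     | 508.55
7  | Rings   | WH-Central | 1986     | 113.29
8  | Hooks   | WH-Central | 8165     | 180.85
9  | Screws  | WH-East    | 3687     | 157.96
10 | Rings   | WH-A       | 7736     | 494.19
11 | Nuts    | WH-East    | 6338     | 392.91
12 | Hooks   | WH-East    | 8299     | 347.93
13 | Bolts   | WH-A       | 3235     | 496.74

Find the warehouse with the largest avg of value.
SELECT warehouse, AVG(value) as val
FROM inventory
GROUP BY warehouse
ORDER BY val DESC
LIMIT 1

Result: WH-South with avg(value) = 593.07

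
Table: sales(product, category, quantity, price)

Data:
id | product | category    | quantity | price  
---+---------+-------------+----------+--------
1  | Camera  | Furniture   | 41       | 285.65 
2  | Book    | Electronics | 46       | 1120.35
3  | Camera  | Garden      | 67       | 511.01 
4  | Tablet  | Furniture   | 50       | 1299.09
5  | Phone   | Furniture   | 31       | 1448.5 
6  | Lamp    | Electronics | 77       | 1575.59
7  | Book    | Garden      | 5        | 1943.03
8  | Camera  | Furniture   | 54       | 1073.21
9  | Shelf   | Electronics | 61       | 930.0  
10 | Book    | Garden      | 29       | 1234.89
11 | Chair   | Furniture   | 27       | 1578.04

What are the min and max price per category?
SELECT category, MIN(price), MAX(price)
FROM sales
GROUP BY category

Result:
  Electronics: min=930.00, max=1575.59
  Furniture: min=285.65, max=1578.04
  Garden: min=511.01, max=1943.03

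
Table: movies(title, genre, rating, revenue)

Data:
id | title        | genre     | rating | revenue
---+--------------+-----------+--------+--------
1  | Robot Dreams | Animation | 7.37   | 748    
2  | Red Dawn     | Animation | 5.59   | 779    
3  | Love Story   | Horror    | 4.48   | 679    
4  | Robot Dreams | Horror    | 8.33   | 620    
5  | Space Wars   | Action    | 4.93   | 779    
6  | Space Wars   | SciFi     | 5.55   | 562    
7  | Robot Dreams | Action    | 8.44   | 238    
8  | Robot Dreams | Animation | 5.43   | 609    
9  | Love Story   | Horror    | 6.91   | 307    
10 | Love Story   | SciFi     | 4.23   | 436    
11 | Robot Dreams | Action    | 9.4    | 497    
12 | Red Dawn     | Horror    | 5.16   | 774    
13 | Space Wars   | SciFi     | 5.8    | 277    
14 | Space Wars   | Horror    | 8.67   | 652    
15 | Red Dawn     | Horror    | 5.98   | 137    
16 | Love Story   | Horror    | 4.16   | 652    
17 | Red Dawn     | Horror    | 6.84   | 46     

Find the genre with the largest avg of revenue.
SELECT genre, AVG(revenue) as val
FROM movies
GROUP BY genre
ORDER BY val DESC
LIMIT 1

Result: Animation with avg(revenue) = 712.00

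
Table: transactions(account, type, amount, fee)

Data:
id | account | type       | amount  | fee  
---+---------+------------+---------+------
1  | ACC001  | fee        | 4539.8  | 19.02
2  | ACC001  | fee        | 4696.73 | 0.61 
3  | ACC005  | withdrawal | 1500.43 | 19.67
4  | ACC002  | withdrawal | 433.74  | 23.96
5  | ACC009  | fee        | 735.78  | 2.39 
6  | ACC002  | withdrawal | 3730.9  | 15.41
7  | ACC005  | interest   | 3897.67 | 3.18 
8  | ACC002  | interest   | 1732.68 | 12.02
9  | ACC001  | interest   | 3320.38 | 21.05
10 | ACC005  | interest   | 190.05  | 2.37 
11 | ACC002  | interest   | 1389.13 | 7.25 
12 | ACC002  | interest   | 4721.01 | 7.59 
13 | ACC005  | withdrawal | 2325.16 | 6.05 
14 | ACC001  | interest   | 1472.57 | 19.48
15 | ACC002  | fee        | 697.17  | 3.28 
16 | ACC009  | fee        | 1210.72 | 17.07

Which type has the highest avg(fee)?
SELECT type, AVG(fee) as val
FROM transactions
GROUP BY type
ORDER BY val DESC
LIMIT 1

Result: withdrawal with avg(fee) = 16.27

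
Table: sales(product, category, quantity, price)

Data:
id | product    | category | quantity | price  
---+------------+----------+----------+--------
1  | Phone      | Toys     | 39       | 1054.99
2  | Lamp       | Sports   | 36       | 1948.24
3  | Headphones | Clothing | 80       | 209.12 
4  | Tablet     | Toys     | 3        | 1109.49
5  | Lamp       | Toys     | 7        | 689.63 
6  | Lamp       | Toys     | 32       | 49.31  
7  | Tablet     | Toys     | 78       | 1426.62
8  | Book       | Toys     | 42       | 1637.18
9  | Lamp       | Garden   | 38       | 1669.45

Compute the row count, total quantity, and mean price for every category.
SELECT category,
       COUNT(*) as cnt,
       SUM(quantity) as total_quantity,
       AVG(price) as avg_price
FROM sales
GROUP BY category

Result:
  Clothing: 1 records, 80 total quantity, 209.12 avg price
  Garden: 1 records, 38 total quantity, 1669.45 avg price
  Sports: 1 records, 36 total quantity, 1948.24 avg price
  Toys: 6 records, 201 total quantity, 994.54 avg price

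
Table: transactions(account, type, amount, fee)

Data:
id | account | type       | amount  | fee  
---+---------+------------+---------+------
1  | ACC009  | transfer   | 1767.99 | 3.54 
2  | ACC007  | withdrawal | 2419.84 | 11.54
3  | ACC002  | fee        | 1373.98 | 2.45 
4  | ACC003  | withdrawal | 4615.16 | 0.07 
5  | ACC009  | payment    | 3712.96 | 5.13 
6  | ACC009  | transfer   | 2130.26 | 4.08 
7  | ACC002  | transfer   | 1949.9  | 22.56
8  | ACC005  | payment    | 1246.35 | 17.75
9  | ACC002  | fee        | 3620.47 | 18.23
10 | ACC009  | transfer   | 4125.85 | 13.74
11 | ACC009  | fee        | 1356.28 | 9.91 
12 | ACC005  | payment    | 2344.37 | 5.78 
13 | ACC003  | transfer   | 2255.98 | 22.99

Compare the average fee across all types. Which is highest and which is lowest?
SELECT type, AVG(fee)
FROM transactions
GROUP BY type
ORDER BY AVG(fee)

All groups:
  withdrawal: 5.81
  payment: 9.55
  fee: 10.20
  transfer: 13.38

Highest: transfer (13.38)
Lowest: withdrawal (5.81)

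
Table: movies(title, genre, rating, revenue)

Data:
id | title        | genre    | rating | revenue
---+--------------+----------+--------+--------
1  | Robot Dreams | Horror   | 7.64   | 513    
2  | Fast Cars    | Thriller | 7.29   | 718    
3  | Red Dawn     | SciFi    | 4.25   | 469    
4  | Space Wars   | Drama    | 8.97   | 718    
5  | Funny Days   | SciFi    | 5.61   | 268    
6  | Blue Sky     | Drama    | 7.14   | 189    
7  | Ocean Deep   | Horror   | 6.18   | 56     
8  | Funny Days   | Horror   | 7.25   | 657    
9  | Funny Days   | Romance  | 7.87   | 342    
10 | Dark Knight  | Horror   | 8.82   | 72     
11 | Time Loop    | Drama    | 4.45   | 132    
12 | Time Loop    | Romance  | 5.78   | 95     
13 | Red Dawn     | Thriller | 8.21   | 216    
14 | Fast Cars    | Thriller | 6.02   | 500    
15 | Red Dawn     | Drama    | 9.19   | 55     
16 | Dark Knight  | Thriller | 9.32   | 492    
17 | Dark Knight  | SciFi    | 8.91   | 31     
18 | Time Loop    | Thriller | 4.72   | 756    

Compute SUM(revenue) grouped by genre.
SELECT genre, SUM(revenue) as result
FROM movies
GROUP BY genre

Result:
  Drama: 1094
  Horror: 1298
  Romance: 437
  SciFi: 768
  Thriller: 2682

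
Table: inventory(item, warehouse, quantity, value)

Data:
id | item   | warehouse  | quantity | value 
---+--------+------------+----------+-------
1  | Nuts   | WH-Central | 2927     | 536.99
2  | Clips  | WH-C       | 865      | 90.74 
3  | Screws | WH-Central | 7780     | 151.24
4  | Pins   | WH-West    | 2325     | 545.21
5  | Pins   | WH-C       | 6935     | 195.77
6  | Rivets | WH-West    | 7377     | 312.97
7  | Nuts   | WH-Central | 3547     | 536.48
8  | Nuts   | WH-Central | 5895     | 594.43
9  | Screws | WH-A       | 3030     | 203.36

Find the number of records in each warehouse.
SELECT warehouse, COUNT(*) as count
FROM inventory
GROUP BY warehouse

Result:
  WH-A: 1
  WH-C: 2
  WH-Central: 4
  WH-West: 2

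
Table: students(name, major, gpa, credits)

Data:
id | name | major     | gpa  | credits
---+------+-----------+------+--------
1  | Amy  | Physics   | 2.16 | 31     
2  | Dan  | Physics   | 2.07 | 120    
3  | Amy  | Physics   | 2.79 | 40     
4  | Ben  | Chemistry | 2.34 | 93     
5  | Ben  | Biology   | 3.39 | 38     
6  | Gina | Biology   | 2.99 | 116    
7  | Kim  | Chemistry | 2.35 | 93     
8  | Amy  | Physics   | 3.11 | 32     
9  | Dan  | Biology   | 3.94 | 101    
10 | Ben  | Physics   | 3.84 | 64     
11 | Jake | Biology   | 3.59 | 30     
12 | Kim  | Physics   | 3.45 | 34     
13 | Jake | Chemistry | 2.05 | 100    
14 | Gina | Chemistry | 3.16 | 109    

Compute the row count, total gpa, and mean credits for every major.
SELECT major,
       COUNT(*) as cnt,
       SUM(gpa) as total_gpa,
       AVG(credits) as avg_credits
FROM students
GROUP BY major

Result:
  Biology: 4 records, 13.91 total gpa, 71.25 avg credits
  Chemistry: 4 records, 9.90 total gpa, 98.75 avg credits
  Physics: 6 records, 17.42 total gpa, 53.50 avg credits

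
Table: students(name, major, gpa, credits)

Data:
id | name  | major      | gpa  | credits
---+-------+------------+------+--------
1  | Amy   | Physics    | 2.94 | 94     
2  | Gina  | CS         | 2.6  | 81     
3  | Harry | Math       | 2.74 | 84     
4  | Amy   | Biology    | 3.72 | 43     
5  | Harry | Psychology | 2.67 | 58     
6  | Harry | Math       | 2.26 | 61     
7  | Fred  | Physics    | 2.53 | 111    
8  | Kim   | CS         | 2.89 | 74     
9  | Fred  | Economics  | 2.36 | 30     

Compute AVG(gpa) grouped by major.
SELECT major, AVG(gpa) as result
FROM students
GROUP BY major

Result:
  Biology: 3.72
  CS: 2.75
  Economics: 2.36
  Math: 2.50
  Physics: 2.74
  Psychology: 2.67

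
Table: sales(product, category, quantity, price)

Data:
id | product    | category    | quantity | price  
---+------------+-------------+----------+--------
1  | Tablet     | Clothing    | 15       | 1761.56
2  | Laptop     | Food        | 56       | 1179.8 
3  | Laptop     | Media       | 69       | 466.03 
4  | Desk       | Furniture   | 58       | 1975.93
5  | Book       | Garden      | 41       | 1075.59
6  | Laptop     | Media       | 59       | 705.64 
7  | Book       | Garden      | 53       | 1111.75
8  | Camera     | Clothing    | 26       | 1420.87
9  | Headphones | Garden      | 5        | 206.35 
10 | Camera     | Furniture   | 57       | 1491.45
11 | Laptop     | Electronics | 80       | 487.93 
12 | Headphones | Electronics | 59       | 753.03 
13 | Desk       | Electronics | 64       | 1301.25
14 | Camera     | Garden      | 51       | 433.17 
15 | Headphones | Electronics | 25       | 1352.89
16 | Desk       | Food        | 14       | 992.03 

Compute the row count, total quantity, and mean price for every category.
SELECT category,
       COUNT(*) as cnt,
       SUM(quantity) as total_quantity,
       AVG(price) as avg_price
FROM sales
GROUP BY category

Result:
  Clothing: 2 records, 41 total quantity, 1591.22 avg price
  Electronics: 4 records, 228 total quantity, 973.78 avg price
  Food: 2 records, 70 total quantity, 1085.92 avg price
  Furniture: 2 records, 115 total quantity, 1733.69 avg price
  Garden: 4 records, 150 total quantity, 706.72 avg price
  Media: 2 records, 128 total quantity, 585.84 avg price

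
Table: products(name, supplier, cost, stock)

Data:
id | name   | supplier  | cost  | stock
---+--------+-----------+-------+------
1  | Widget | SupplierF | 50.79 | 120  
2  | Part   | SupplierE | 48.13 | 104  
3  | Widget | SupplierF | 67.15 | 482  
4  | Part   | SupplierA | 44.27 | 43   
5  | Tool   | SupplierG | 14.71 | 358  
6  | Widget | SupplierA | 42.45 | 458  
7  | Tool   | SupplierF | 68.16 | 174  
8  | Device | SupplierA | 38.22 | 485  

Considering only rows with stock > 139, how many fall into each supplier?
SELECT supplier, COUNT(*)
FROM products
WHERE stock > 139
GROUP BY supplier

Note: WHERE filters rows before grouping.

Result:
  SupplierA: 2
  SupplierF: 2
  SupplierG: 1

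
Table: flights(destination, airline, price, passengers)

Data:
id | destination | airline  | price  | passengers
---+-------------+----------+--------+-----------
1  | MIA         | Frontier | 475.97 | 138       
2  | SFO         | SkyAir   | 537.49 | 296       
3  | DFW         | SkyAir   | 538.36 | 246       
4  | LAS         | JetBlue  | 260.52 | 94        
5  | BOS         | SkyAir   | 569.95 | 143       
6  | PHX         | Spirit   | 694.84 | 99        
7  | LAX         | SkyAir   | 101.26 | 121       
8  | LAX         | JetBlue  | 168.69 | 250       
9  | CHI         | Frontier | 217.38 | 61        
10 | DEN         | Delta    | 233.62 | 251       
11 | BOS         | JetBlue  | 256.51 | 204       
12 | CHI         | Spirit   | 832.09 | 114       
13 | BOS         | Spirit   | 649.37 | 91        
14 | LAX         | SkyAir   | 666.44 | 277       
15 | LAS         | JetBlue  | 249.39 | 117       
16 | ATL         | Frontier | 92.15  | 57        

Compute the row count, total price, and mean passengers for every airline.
SELECT airline,
       COUNT(*) as cnt,
       SUM(price) as total_price,
       AVG(passengers) as avg_passengers
FROM flights
GROUP BY airline

Result:
  Delta: 1 records, 233.62 total price, 251.00 avg passengers
  Frontier: 3 records, 785.50 total price, 85.33 avg passengers
  JetBlue: 4 records, 935.11 total price, 166.25 avg passengers
  SkyAir: 5 records, 2413.50 total price, 216.60 avg passengers
  Spirit: 3 records, 2176.30 total price, 101.33 avg passengers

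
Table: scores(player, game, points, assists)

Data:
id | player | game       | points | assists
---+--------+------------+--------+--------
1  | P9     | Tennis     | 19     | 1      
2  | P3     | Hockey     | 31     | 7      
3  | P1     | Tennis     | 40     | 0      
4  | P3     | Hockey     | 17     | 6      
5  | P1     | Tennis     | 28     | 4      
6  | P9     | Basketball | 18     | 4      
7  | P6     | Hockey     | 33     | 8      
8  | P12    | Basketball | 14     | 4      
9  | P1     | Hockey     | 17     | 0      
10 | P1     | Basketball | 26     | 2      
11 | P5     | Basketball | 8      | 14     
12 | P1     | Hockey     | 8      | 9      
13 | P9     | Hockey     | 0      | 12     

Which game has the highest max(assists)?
SELECT game, MAX(assists) as val
FROM scores
GROUP BY game
ORDER BY val DESC
LIMIT 1

Result: Basketball with max(assists) = 14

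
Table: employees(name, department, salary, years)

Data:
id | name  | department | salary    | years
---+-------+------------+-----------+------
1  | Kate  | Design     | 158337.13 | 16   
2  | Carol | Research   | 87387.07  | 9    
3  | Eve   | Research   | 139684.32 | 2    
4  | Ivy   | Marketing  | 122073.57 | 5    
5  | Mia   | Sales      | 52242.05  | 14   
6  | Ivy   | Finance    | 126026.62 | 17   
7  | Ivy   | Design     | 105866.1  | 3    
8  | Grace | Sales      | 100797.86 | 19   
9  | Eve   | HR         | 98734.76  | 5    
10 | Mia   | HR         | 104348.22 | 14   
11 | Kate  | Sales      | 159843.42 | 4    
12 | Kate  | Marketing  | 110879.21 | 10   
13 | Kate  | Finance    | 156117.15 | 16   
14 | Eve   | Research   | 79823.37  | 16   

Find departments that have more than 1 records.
SELECT department, COUNT(*) as cnt
FROM employees
GROUP BY department
HAVING COUNT(*) > 1

Result:
  Design: 2
  Finance: 2
  HR: 2
  Marketing: 2
  Research: 3
  Sales: 3

Note: HAVING filters groups after aggregation, WHERE filters rows before.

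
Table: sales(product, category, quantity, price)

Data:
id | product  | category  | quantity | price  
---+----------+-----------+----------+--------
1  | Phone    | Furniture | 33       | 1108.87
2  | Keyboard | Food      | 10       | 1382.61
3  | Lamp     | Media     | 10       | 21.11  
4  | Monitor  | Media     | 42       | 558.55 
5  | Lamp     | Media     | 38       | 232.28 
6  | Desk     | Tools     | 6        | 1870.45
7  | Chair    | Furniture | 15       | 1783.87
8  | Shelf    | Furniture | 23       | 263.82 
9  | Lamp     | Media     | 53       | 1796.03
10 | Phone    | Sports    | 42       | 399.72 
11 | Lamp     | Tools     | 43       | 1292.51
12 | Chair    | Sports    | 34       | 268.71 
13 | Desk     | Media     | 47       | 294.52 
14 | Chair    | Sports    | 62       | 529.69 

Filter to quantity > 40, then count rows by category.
SELECT category, COUNT(*)
FROM sales
WHERE quantity > 40
GROUP BY category

Note: WHERE filters rows before grouping.

Result:
  Media: 3
  Sports: 2
  Tools: 1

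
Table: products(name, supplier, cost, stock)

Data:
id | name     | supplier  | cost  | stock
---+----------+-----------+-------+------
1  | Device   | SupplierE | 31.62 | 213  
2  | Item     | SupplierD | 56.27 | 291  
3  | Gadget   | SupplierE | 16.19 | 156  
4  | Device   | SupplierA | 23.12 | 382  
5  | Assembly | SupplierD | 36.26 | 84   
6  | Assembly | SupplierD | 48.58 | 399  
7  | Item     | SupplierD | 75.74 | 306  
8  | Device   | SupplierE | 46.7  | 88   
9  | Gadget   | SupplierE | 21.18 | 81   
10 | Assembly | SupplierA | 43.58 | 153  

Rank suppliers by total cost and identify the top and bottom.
SELECT supplier, SUM(cost)
FROM products
GROUP BY supplier
ORDER BY SUM(cost)

All groups:
  SupplierA: 66.70
  SupplierE: 115.69
  SupplierD: 216.85

Highest: SupplierD (216.85)
Lowest: SupplierA (66.70)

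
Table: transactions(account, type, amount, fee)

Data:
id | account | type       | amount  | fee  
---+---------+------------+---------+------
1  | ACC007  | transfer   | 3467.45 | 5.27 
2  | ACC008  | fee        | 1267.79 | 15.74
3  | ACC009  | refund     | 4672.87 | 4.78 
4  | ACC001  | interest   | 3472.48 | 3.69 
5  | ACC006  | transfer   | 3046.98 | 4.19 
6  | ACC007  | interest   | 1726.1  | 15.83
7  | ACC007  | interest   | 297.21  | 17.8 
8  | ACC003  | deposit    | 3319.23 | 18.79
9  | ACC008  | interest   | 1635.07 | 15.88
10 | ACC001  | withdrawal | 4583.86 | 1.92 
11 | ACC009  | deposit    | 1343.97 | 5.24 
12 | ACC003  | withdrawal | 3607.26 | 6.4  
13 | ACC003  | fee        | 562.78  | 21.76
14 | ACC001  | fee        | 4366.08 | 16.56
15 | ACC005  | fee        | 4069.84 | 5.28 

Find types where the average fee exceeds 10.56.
SELECT type, AVG(fee)
FROM transactions
GROUP BY type
HAVING AVG(fee) > 10.56

Result:
  deposit: avg=12.02
  fee: avg=14.84
  interest: avg=13.30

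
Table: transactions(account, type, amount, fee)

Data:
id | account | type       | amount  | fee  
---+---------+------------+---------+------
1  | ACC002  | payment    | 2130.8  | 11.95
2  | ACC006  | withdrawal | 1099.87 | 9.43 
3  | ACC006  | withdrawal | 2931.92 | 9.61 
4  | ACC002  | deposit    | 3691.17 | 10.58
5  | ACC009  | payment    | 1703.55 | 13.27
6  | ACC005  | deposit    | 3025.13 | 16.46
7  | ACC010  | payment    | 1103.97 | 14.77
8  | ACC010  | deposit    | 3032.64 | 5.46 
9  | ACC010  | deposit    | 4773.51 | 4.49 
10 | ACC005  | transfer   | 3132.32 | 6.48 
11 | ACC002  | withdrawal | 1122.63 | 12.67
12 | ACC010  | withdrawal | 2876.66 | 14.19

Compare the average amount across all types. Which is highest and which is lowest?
SELECT type, AVG(amount)
FROM transactions
GROUP BY type
ORDER BY AVG(amount)

All groups:
  payment: 1646.11
  withdrawal: 2007.77
  transfer: 3132.32
  deposit: 3630.61

Highest: deposit (3630.61)
Lowest: payment (1646.11)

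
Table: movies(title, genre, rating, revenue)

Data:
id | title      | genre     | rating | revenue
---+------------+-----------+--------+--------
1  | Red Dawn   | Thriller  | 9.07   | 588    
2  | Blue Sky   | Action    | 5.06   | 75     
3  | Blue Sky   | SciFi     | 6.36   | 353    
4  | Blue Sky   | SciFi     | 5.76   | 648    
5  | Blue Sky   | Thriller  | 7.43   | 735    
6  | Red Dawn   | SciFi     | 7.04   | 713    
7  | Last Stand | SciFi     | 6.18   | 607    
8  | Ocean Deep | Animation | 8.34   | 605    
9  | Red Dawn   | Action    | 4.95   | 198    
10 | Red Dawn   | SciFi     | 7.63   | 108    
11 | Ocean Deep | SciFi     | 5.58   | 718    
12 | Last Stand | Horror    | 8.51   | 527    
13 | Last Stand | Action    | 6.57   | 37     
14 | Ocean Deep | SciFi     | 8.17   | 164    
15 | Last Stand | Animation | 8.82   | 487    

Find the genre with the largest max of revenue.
SELECT genre, MAX(revenue) as val
FROM movies
GROUP BY genre
ORDER BY val DESC
LIMIT 1

Result: Thriller with max(revenue) = 735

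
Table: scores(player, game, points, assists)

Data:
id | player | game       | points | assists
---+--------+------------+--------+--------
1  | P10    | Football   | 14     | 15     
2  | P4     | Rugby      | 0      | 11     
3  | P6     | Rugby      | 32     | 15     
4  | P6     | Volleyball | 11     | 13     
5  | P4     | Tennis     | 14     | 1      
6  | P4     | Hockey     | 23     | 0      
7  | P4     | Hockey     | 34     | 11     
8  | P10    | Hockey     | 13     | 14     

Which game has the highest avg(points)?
SELECT game, AVG(points) as val
FROM scores
GROUP BY game
ORDER BY val DESC
LIMIT 1

Result: Hockey with avg(points) = 23.33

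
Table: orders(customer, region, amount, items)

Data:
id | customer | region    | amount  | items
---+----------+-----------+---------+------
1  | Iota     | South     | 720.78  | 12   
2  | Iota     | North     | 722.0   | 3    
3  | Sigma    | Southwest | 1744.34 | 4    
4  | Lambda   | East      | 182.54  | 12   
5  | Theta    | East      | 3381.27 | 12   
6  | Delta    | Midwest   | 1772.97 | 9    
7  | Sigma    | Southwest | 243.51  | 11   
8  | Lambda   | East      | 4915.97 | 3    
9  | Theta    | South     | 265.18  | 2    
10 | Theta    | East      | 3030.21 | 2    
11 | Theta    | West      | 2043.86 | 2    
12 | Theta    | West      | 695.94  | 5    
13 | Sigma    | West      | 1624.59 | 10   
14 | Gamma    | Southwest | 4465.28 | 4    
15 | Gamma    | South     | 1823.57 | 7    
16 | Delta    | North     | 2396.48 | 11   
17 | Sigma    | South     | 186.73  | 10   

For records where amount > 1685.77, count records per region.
SELECT region, COUNT(*)
FROM orders
WHERE amount > 1685.77
GROUP BY region

Note: WHERE filters rows before grouping.

Result:
  East: 3
  Midwest: 1
  North: 1
  South: 1
  Southwest: 2
  West: 1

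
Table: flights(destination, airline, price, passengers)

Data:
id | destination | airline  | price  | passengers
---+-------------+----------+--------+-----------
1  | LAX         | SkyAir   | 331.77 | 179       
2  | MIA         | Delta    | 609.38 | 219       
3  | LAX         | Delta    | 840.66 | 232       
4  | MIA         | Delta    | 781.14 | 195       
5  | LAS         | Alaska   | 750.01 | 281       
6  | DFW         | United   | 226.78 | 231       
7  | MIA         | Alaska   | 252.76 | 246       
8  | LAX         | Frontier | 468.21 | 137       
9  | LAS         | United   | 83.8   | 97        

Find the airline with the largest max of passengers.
SELECT airline, MAX(passengers) as val
FROM flights
GROUP BY airline
ORDER BY val DESC
LIMIT 1

Result: Alaska with max(passengers) = 281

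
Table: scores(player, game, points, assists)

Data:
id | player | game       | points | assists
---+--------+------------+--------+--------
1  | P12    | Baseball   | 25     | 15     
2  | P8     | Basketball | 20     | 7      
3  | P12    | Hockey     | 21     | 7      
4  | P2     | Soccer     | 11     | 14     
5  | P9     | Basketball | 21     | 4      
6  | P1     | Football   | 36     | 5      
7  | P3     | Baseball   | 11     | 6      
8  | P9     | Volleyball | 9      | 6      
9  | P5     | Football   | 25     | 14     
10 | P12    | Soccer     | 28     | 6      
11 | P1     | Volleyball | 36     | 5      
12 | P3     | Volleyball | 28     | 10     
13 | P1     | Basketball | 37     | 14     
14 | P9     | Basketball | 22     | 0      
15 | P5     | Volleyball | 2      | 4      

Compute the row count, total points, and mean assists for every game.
SELECT game,
       COUNT(*) as cnt,
       SUM(points) as total_points,
       AVG(assists) as avg_assists
FROM scores
GROUP BY game

Result:
  Baseball: 2 records, 36 total points, 10.50 avg assists
  Basketball: 4 records, 100 total points, 6.25 avg assists
  Football: 2 records, 61 total points, 9.50 avg assists
  Hockey: 1 records, 21 total points, 7.00 avg assists
  Soccer: 2 records, 39 total points, 10.00 avg assists
  Volleyball: 4 records, 75 total points, 6.25 avg assists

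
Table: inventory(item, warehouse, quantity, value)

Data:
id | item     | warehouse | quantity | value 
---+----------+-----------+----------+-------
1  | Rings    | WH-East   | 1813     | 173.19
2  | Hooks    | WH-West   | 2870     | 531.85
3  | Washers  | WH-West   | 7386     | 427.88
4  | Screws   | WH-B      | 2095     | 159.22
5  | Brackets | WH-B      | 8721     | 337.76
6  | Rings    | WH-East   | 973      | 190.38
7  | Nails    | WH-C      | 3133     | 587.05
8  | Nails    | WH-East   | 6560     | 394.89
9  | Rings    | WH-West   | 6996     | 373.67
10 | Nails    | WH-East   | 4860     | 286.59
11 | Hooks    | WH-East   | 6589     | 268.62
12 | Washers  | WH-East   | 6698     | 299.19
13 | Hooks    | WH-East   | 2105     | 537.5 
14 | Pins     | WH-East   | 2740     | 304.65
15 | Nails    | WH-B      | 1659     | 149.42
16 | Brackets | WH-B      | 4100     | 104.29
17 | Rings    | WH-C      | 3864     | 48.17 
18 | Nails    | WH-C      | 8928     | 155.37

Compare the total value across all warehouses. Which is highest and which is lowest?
SELECT warehouse, SUM(value)
FROM inventory
GROUP BY warehouse
ORDER BY SUM(value)

All groups:
  WH-B: 750.69
  WH-C: 790.59
  WH-West: 1333.40
  WH-East: 2455.01

Highest: WH-East (2455.01)
Lowest: WH-B (750.69)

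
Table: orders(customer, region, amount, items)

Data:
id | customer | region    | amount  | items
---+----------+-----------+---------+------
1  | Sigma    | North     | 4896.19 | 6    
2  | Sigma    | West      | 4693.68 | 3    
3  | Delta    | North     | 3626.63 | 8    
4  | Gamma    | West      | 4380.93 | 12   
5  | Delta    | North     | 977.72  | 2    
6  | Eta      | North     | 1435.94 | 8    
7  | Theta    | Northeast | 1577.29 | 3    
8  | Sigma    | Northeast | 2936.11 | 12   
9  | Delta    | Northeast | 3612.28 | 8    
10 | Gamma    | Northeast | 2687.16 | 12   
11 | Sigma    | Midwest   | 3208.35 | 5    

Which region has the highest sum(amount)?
SELECT region, SUM(amount) as val
FROM orders
GROUP BY region
ORDER BY val DESC
LIMIT 1

Result: North with sum(amount) = 10936.48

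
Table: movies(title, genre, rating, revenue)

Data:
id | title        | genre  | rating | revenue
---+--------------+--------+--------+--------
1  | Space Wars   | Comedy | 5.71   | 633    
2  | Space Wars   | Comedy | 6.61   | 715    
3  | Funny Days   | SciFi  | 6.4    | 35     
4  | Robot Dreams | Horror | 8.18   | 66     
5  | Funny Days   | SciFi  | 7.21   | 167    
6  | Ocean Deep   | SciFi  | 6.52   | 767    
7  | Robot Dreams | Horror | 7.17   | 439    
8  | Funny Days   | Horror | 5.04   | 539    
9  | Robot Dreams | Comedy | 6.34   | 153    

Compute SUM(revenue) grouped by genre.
SELECT genre, SUM(revenue) as result
FROM movies
GROUP BY genre

Result:
  Comedy: 1501
  Horror: 1044
  SciFi: 969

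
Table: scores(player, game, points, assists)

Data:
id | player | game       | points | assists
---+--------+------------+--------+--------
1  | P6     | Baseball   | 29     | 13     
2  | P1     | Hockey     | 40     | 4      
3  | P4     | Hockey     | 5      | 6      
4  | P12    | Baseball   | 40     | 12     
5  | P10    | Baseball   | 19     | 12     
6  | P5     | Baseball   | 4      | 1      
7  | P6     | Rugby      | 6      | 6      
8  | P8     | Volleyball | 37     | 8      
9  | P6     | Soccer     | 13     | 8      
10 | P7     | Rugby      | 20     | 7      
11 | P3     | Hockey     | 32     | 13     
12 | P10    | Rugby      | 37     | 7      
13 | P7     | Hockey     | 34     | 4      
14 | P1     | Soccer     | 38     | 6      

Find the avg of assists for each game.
SELECT game, AVG(assists) as result
FROM scores
GROUP BY game

Result:
  Baseball: 9.50
  Hockey: 6.75
  Rugby: 6.67
  Soccer: 7.00
  Volleyball: 8.00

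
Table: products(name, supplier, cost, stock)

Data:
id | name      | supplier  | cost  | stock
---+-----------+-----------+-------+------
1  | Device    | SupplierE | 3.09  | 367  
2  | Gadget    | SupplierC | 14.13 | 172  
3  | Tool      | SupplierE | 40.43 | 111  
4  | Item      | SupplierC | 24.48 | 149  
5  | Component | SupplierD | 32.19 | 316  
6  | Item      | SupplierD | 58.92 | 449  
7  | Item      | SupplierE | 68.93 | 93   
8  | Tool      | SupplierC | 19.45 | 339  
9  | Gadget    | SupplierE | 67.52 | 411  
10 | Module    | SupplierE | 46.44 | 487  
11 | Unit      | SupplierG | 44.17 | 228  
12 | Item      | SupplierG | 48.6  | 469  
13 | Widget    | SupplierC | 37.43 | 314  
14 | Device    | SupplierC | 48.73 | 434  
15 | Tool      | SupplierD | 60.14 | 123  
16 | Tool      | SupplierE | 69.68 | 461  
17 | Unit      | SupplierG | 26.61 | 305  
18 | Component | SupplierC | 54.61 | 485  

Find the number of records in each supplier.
SELECT supplier, COUNT(*) as count
FROM products
GROUP BY supplier

Result:
  SupplierC: 6
  SupplierD: 3
  SupplierE: 6
  SupplierG: 3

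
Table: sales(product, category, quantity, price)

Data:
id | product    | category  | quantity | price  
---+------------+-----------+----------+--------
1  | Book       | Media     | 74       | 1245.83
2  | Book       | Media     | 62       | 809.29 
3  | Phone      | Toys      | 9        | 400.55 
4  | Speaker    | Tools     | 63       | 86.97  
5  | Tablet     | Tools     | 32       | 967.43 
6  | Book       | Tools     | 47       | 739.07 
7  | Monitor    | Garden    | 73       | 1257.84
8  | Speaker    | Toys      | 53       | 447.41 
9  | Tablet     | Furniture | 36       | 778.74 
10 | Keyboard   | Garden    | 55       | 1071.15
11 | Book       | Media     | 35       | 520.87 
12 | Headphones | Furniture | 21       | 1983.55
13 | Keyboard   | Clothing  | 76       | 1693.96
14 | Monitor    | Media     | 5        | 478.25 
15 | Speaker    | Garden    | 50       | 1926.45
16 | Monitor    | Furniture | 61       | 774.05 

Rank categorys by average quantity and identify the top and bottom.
SELECT category, AVG(quantity)
FROM sales
GROUP BY category
ORDER BY AVG(quantity)

All groups:
  Toys: 31.00
  Furniture: 39.33
  Media: 44.00
  Tools: 47.33
  Garden: 59.33
  Clothing: 76.00

Highest: Clothing (76.00)
Lowest: Toys (31.00)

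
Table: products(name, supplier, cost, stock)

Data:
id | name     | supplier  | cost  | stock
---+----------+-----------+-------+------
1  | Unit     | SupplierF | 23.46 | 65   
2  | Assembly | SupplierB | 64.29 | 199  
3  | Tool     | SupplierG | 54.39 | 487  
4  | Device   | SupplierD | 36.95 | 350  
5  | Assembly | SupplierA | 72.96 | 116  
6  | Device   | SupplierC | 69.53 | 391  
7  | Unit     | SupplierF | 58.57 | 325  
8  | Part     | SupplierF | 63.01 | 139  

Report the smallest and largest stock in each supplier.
SELECT supplier, MIN(stock), MAX(stock)
FROM products
GROUP BY supplier

Result:
  SupplierA: min=116, max=116
  SupplierB: min=199, max=199
  SupplierC: min=391, max=391
  SupplierD: min=350, max=350
  SupplierF: min=65, max=325
  SupplierG: min=487, max=487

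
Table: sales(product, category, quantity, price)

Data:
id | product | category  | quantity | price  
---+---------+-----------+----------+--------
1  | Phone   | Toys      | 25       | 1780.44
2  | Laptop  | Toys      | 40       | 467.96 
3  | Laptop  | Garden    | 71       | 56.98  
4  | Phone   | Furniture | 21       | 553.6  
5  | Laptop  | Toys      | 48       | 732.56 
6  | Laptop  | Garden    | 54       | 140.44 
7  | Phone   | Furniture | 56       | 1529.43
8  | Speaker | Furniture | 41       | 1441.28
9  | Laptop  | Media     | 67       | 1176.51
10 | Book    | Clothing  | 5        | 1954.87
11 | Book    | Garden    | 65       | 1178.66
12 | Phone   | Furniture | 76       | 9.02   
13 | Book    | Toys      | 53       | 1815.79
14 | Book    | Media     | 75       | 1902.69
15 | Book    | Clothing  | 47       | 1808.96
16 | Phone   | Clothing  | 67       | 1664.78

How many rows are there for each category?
SELECT category, COUNT(*) as count
FROM sales
GROUP BY category

Result:
  Clothing: 3
  Furniture: 4
  Garden: 3
  Media: 2
  Toys: 4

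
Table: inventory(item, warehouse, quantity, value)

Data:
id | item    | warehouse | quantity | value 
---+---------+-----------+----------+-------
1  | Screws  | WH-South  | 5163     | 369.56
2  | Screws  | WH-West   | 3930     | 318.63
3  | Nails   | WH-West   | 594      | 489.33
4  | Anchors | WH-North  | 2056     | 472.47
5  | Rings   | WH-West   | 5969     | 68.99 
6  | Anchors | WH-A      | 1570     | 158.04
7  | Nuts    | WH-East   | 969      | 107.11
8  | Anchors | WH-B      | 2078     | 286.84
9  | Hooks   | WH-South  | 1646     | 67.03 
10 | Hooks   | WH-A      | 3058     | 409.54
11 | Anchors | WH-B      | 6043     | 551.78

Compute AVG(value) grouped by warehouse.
SELECT warehouse, AVG(value) as result
FROM inventory
GROUP BY warehouse

Result:
  WH-A: 283.79
  WH-B: 419.31
  WH-East: 107.11
  WH-North: 472.47
  WH-South: 218.30
  WH-West: 292.32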